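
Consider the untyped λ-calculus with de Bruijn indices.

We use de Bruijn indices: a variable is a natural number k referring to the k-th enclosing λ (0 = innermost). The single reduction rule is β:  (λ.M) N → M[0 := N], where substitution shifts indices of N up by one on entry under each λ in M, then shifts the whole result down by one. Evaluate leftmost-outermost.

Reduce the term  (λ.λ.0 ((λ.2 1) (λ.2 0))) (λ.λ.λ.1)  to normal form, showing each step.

Answer: normal form = λ.0 (λ.λ.1)  (in 3 steps)

Reduction:
  start: (λ.λ.0 ((λ.2 1) (λ.2 0))) (λ.λ.λ.1)
  step 1: λ.0 ((λ.(λ.λ.λ.1) 1) (λ.(λ.λ.λ.1) 0))
  step 2: λ.0 ((λ.λ.λ.1) 0)
  step 3: λ.0 (λ.λ.1)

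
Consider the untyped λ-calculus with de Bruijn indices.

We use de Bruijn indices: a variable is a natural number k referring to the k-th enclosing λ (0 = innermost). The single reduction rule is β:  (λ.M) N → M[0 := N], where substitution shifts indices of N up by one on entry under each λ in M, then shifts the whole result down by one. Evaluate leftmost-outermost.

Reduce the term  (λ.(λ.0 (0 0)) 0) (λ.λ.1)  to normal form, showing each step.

  start: (λ.(λ.0 (0 0)) 0) (λ.λ.1)
  [1] (λ.0 (0 0)) (λ.λ.1)
  [2] (λ.λ.1) ((λ.λ.1) (λ.λ.1))
  [3] λ.(λ.λ.1) (λ.λ.1)
  [4] λ.λ.λ.λ.1

Answer: normal form = λ.λ.λ.λ.1  (in 4 steps)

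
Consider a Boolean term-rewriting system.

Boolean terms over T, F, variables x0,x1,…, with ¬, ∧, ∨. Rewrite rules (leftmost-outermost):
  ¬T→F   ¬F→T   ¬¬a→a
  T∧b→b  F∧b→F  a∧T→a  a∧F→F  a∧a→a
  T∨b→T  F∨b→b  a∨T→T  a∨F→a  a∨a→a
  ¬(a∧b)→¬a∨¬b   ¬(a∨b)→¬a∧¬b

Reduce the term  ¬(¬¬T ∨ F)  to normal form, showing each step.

  start: ¬(¬¬T ∨ F)
  step 1: ¬¬¬T ∧ ¬F
  step 2: ¬T ∧ ¬F
  step 3: F ∧ ¬F
  step 4: F

Answer: normal form = F  (in 4 steps)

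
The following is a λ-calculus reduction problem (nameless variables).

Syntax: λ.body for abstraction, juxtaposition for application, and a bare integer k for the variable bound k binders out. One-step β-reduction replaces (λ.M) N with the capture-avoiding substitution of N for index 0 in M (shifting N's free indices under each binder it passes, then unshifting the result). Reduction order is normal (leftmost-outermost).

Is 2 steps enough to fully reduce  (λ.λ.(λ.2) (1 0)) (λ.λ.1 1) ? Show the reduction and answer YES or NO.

  start: (λ.λ.(λ.2) (1 0)) (λ.λ.1 1)
  [1] λ.(λ.λ.λ.1 1) ((λ.λ.1 1) 0)
  [2] λ.λ.λ.1 1

Answer: YES — reaches normal form λ.λ.λ.1 1 in 2 ≤ 2 steps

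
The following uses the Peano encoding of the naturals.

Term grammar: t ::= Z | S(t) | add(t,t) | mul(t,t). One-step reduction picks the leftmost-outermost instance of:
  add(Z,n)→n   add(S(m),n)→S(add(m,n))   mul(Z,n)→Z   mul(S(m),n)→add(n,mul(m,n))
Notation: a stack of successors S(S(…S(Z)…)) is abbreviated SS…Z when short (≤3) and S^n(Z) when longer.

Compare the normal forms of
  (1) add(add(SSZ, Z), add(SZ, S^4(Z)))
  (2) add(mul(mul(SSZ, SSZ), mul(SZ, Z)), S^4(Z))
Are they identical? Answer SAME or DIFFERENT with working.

Term A:
  start: add(add(SSZ, Z), add(SZ, S^4(Z)))
  step 1: add(S(add(SZ, Z)), add(SZ, S^4(Z)))
  step 2: S(add(add(SZ, Z), add(SZ, S^4(Z))))
  step 3: S(add(S(add(Z, Z)), add(SZ, S^4(Z))))
  step 4: S(S(add(add(Z, Z), add(SZ, S^4(Z)))))
  step 5: S(S(add(Z, add(SZ, S^4(Z)))))
  step 6: S(S(add(SZ, S^4(Z))))
  step 7: S(S(S(add(Z, S^4(Z)))))
  step 8: S^7(Z)

Term B:
  start: add(mul(mul(SSZ, SSZ), mul(SZ, Z)), S^4(Z))
  step 1: add(mul(add(SSZ, mul(SZ, SSZ)), mul(SZ, Z)), S^4(Z))
  step 2: add(mul(S(add(SZ, mul(SZ, SSZ))), mul(SZ, Z)), S^4(Z))
  step 3: add(add(mul(SZ, Z), mul(add(SZ, mul(SZ, SSZ)), mul(SZ, Z))), S^4(Z))
  step 4: add(add(add(Z, mul(Z, Z)), mul(add(SZ, mul(SZ, SSZ)), mul(SZ, Z))), S^4(Z))
  step 5: add(add(mul(Z, Z), mul(add(SZ, mul(SZ, SSZ)), mul(SZ, Z))), S^4(Z))
  step 6: add(add(Z, mul(add(SZ, mul(SZ, SSZ)), mul(SZ, Z))), S^4(Z))
  step 7: add(mul(add(SZ, mul(SZ, SSZ)), mul(SZ, Z)), S^4(Z))
  step 8: add(mul(S(add(Z, mul(SZ, SSZ))), mul(SZ, Z)), S^4(Z))
  step 9: add(add(mul(SZ, Z), mul(add(Z, mul(SZ, SSZ)), mul(SZ, Z))), S^4(Z))
  step 10: add(add(add(Z, mul(Z, Z)), mul(add(Z, mul(SZ, SSZ)), mul(SZ, Z))), S^4(Z))
  step 11: add(add(mul(Z, Z), mul(add(Z, mul(SZ, SSZ)), mul(SZ, Z))), S^4(Z))
  step 12: add(add(Z, mul(add(Z, mul(SZ, SSZ)), mul(SZ, Z))), S^4(Z))
  step 13: add(mul(add(Z, mul(SZ, SSZ)), mul(SZ, Z)), S^4(Z))
  step 14: add(mul(mul(SZ, SSZ), mul(SZ, Z)), S^4(Z))
  step 15: add(mul(add(SSZ, mul(Z, SSZ)), mul(SZ, Z)), S^4(Z))
  step 16: add(mul(S(add(SZ, mul(Z, SSZ))), mul(SZ, Z)), S^4(Z))
  step 17: add(add(mul(SZ, Z), mul(add(SZ, mul(Z, SSZ)), mul(SZ, Z))), S^4(Z))
  step 18: add(add(add(Z, mul(Z, Z)), mul(add(SZ, mul(Z, SSZ)), mul(SZ, Z))), S^4(Z))
  step 19: add(add(mul(Z, Z), mul(add(SZ, mul(Z, SSZ)), mul(SZ, Z))), S^4(Z))
  step 20: add(add(Z, mul(add(SZ, mul(Z, SSZ)), mul(SZ, Z))), S^4(Z))
  step 21: add(mul(add(SZ, mul(Z, SSZ)), mul(SZ, Z)), S^4(Z))
  step 22: add(mul(S(add(Z, mul(Z, SSZ))), mul(SZ, Z)), S^4(Z))
  step 23: add(add(mul(SZ, Z), mul(add(Z, mul(Z, SSZ)), mul(SZ, Z))), S^4(Z))
  step 24: add(add(add(Z, mul(Z, Z)), mul(add(Z, mul(Z, SSZ)), mul(SZ, Z))), S^4(Z))
  step 25: add(add(mul(Z, Z), mul(add(Z, mul(Z, SSZ)), mul(SZ, Z))), S^4(Z))
  step 26: add(add(Z, mul(add(Z, mul(Z, SSZ)), mul(SZ, Z))), S^4(Z))
  step 27: add(mul(add(Z, mul(Z, SSZ)), mul(SZ, Z)), S^4(Z))
  step 28: add(mul(mul(Z, SSZ), mul(SZ, Z)), S^4(Z))
  step 29: add(mul(Z, mul(SZ, Z)), S^4(Z))
  step 30: add(Z, S^4(Z))
  step 31: S^4(Z)

Answer: DIFFERENT — A ⇓ S^7(Z), B ⇓ S^4(Z)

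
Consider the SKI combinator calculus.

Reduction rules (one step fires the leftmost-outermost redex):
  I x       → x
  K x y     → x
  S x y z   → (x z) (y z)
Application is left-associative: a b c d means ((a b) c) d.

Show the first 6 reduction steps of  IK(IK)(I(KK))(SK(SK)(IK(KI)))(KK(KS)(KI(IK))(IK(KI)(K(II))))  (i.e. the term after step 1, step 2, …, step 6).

Answer: after 6 steps: IK(KI)

Working:
  start: IK(IK)(I(KK))(SK(SK)(IK(KI)))(KK(KS)(KI(IK))(IK(KI)(K(II))))
  →1  K(IK)(I(KK))(SK(SK)(IK(KI)))(KK(KS)(KI(IK))(IK(KI)(K(II))))
  →2  IK(SK(SK)(IK(KI)))(KK(KS)(KI(IK))(IK(KI)(K(II))))
  →3  K(SK(SK)(IK(KI)))(KK(KS)(KI(IK))(IK(KI)(K(II))))
  →4  SK(SK)(IK(KI))
  →5  K(IK(KI))(SK(IK(KI)))
  →6  IK(KI)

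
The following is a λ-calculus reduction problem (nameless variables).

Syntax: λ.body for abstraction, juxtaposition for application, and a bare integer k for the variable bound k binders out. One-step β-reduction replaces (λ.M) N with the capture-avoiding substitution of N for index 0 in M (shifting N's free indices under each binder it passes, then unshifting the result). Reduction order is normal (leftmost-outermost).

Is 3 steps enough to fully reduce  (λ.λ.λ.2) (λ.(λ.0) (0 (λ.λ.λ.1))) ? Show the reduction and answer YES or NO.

  start: (λ.λ.λ.2) (λ.(λ.0) (0 (λ.λ.λ.1)))
  [1] λ.λ.λ.(λ.0) (0 (λ.λ.λ.1))
  [2] λ.λ.λ.0 (λ.λ.λ.1)

Answer: YES — reaches normal form λ.λ.λ.0 (λ.λ.λ.1) in 2 ≤ 3 steps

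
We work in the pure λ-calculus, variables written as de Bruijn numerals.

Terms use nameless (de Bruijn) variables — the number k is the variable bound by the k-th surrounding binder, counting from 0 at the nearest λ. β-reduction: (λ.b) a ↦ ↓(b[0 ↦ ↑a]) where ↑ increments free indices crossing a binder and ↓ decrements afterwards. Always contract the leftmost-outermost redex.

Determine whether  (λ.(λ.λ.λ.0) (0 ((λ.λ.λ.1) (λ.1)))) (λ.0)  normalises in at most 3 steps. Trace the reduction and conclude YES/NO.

Answer: YES — reaches normal form λ.λ.0 in 2 ≤ 3 steps

Derivation:
  start: (λ.(λ.λ.λ.0) (0 ((λ.λ.λ.1) (λ.1)))) (λ.0)
  →1  (λ.λ.λ.0) ((λ.0) ((λ.λ.λ.1) (λ.λ.0)))
  →2  λ.λ.0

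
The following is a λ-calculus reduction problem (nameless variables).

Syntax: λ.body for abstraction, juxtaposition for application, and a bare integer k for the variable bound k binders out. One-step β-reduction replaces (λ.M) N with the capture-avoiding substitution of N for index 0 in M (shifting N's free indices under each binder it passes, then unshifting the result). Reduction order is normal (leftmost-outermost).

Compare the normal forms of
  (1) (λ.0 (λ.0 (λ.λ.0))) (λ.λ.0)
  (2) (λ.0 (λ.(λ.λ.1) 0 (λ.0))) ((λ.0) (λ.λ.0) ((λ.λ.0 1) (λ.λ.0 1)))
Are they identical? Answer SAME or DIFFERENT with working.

Answer: SAME — A ⇓ λ.0, B ⇓ λ.0

Derivation:
Term A:
  start: (λ.0 (λ.0 (λ.λ.0))) (λ.λ.0)
  step 1: (λ.λ.0) (λ.0 (λ.λ.0))
  step 2: λ.0

Term B:
  start: (λ.0 (λ.(λ.λ.1) 0 (λ.0))) ((λ.0) (λ.λ.0) ((λ.λ.0 1) (λ.λ.0 1)))
  step 1: (λ.0) (λ.λ.0) ((λ.λ.0 1) (λ.λ.0 1)) (λ.(λ.λ.1) 0 (λ.0))
  step 2: (λ.λ.0) ((λ.λ.0 1) (λ.λ.0 1)) (λ.(λ.λ.1) 0 (λ.0))
  step 3: (λ.0) (λ.(λ.λ.1) 0 (λ.0))
  step 4: λ.(λ.λ.1) 0 (λ.0)
  step 5: λ.(λ.1) (λ.0)
  step 6: λ.0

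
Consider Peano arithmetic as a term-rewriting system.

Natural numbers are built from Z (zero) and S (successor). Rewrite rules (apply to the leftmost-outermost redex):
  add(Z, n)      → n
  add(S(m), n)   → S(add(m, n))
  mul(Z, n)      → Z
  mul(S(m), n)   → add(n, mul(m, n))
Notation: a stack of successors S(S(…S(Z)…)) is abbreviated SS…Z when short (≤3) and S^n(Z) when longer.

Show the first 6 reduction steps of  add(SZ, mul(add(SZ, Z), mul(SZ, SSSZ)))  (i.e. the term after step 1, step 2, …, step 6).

  start: add(SZ, mul(add(SZ, Z), mul(SZ, SSSZ)))
  step 1: S(add(Z, mul(add(SZ, Z), mul(SZ, SSSZ))))
  step 2: S(mul(add(SZ, Z), mul(SZ, SSSZ)))
  step 3: S(mul(S(add(Z, Z)), mul(SZ, SSSZ)))
  step 4: S(add(mul(SZ, SSSZ), mul(add(Z, Z), mul(SZ, SSSZ))))
  step 5: S(add(add(SSSZ, mul(Z, SSSZ)), mul(add(Z, Z), mul(SZ, SSSZ))))
  step 6: S(add(S(add(SSZ, mul(Z, SSSZ))), mul(add(Z, Z), mul(SZ, SSSZ))))

Answer: after 6 steps: S(add(S(add(SSZ, mul(Z, SSSZ))), mul(add(Z, Z), mul(SZ, SSSZ))))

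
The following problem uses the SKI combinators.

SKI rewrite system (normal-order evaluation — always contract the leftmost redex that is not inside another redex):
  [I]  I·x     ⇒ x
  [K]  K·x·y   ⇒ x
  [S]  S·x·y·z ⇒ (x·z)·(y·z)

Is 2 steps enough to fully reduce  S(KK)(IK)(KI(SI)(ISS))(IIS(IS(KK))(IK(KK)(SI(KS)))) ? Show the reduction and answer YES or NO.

Answer: NO — after 2 steps the term is K(IK(KI(SI)(ISS)))(IIS(IS(KK))(IK(KK)(SI(KS)))), not yet normal

Working:
  start: S(KK)(IK)(KI(SI)(ISS))(IIS(IS(KK))(IK(KK)(SI(KS))))
  step 1: KK(KI(SI)(ISS))(IK(KI(SI)(ISS)))(IIS(IS(KK))(IK(KK)(SI(KS))))
  step 2: K(IK(KI(SI)(ISS)))(IIS(IS(KK))(IK(KK)(SI(KS))))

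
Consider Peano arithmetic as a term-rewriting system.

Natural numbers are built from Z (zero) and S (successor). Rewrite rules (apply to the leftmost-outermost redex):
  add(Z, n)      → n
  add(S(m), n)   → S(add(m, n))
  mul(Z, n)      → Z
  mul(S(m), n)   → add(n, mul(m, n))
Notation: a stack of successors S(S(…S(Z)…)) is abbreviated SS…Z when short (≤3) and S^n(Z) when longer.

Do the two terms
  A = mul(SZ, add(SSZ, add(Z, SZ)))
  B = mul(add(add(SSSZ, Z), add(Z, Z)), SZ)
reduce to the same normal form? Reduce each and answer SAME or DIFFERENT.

Term A:
  start: mul(SZ, add(SSZ, add(Z, SZ)))
  [1] add(add(SSZ, add(Z, SZ)), mul(Z, add(SSZ, add(Z, SZ))))
  [2] add(S(add(SZ, add(Z, SZ))), mul(Z, add(SSZ, add(Z, SZ))))
  [3] S(add(add(SZ, add(Z, SZ)), mul(Z, add(SSZ, add(Z, SZ)))))
  [4] S(add(S(add(Z, add(Z, SZ))), mul(Z, add(SSZ, add(Z, SZ)))))
  [5] S(S(add(add(Z, add(Z, SZ)), mul(Z, add(SSZ, add(Z, SZ))))))
  [6] S(S(add(add(Z, SZ), mul(Z, add(SSZ, add(Z, SZ))))))
  [7] S(S(add(SZ, mul(Z, add(SSZ, add(Z, SZ))))))
  [8] S(S(S(add(Z, mul(Z, add(SSZ, add(Z, SZ)))))))
  [9] S(S(S(mul(Z, add(SSZ, add(Z, SZ))))))
  [10] SSSZ

Term B:
  start: mul(add(add(SSSZ, Z), add(Z, Z)), SZ)
  [1] mul(add(S(add(SSZ, Z)), add(Z, Z)), SZ)
  [2] mul(S(add(add(SSZ, Z), add(Z, Z))), SZ)
  [3] add(SZ, mul(add(add(SSZ, Z), add(Z, Z)), SZ))
  [4] S(add(Z, mul(add(add(SSZ, Z), add(Z, Z)), SZ)))
  [5] S(mul(add(add(SSZ, Z), add(Z, Z)), SZ))
  [6] S(mul(add(S(add(SZ, Z)), add(Z, Z)), SZ))
  [7] S(mul(S(add(add(SZ, Z), add(Z, Z))), SZ))
  [8] S(add(SZ, mul(add(add(SZ, Z), add(Z, Z)), SZ)))
  [9] S(S(add(Z, mul(add(add(SZ, Z), add(Z, Z)), SZ))))
  [10] S(S(mul(add(add(SZ, Z), add(Z, Z)), SZ)))
  [11] S(S(mul(add(S(add(Z, Z)), add(Z, Z)), SZ)))
  [12] S(S(mul(S(add(add(Z, Z), add(Z, Z))), SZ)))
  [13] S(S(add(SZ, mul(add(add(Z, Z), add(Z, Z)), SZ))))
  [14] S(S(S(add(Z, mul(add(add(Z, Z), add(Z, Z)), SZ)))))
  [15] S(S(S(mul(add(add(Z, Z), add(Z, Z)), SZ))))
  [16] S(S(S(mul(add(Z, add(Z, Z)), SZ))))
  [17] S(S(S(mul(add(Z, Z), SZ))))
  [18] S(S(S(mul(Z, SZ))))
  [19] SSSZ

Answer: SAME — A ⇓ SSSZ, B ⇓ SSSZ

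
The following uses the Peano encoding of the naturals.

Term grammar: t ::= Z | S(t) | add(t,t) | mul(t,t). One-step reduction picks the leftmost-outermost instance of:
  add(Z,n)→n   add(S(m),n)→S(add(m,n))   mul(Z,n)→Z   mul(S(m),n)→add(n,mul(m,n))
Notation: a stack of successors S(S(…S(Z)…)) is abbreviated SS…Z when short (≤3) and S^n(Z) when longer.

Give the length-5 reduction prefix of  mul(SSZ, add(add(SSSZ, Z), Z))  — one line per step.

Answer: after 5 steps: S(add(add(S(add(SZ, Z)), Z), mul(SZ, add(add(SSSZ, Z), Z))))

Reduction:
  start: mul(SSZ, add(add(SSSZ, Z), Z))
  →1  add(add(add(SSSZ, Z), Z), mul(SZ, add(add(SSSZ, Z), Z)))
  →2  add(add(S(add(SSZ, Z)), Z), mul(SZ, add(add(SSSZ, Z), Z)))
  →3  add(S(add(add(SSZ, Z), Z)), mul(SZ, add(add(SSSZ, Z), Z)))
  →4  S(add(add(add(SSZ, Z), Z), mul(SZ, add(add(SSSZ, Z), Z))))
  →5  S(add(add(S(add(SZ, Z)), Z), mul(SZ, add(add(SSSZ, Z), Z))))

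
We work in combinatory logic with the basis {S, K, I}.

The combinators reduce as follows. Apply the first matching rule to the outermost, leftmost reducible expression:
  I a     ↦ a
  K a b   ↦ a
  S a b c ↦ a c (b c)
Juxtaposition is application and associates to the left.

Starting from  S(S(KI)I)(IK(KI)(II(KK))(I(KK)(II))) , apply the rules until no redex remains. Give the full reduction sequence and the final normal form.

  start: S(S(KI)I)(IK(KI)(II(KK))(I(KK)(II)))
  →1  S(S(KI)I)(K(KI)(II(KK))(I(KK)(II)))
  →2  S(S(KI)I)(KI(I(KK)(II)))
  →3  S(S(KI)I)I

Answer: normal form = S(S(KI)I)I  (in 3 steps)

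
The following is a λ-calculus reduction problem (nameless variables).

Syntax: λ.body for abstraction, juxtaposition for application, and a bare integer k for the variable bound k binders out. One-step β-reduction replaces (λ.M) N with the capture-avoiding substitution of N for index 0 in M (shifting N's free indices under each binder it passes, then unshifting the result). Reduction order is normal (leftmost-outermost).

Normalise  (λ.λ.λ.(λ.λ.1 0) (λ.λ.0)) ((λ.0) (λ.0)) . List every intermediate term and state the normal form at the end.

  start: (λ.λ.λ.(λ.λ.1 0) (λ.λ.0)) ((λ.0) (λ.0))
  →1  λ.λ.(λ.λ.1 0) (λ.λ.0)
  →2  λ.λ.λ.(λ.λ.0) 0
  →3  λ.λ.λ.λ.0

Answer: normal form = λ.λ.λ.λ.0  (in 3 steps)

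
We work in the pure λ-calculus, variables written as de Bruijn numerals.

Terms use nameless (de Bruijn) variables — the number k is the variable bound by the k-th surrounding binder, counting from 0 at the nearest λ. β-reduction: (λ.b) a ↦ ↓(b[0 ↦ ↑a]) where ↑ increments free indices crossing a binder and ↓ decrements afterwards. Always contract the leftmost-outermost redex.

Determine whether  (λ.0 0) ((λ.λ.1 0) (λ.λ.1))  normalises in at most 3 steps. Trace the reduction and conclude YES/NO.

  start: (λ.0 0) ((λ.λ.1 0) (λ.λ.1))
  step 1: (λ.λ.1 0) (λ.λ.1) ((λ.λ.1 0) (λ.λ.1))
  step 2: (λ.(λ.λ.1) 0) ((λ.λ.1 0) (λ.λ.1))
  step 3: (λ.λ.1) ((λ.λ.1 0) (λ.λ.1))

Answer: NO — after 3 steps the term is (λ.λ.1) ((λ.λ.1 0) (λ.λ.1)), not yet normal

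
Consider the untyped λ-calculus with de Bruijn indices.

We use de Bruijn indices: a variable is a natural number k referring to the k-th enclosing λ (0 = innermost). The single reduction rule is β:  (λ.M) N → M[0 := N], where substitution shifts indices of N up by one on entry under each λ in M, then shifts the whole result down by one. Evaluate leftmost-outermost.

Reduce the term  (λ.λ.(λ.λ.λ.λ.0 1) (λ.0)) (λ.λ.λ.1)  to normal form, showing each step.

  start: (λ.λ.(λ.λ.λ.λ.0 1) (λ.0)) (λ.λ.λ.1)
  step 1: λ.(λ.λ.λ.λ.0 1) (λ.0)
  step 2: λ.λ.λ.λ.0 1

Answer: normal form = λ.λ.λ.λ.0 1  (in 2 steps)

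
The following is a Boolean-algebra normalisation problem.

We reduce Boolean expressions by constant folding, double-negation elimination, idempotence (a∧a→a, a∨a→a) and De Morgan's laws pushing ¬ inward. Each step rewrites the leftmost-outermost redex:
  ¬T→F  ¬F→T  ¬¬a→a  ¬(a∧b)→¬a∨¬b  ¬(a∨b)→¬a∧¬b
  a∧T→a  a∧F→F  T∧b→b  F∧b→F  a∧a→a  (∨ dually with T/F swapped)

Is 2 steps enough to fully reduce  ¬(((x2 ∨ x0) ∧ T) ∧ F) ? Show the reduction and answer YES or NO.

  start: ¬(((x2 ∨ x0) ∧ T) ∧ F)
  step 1: ¬((x2 ∨ x0) ∧ T) ∨ ¬F
  step 2: (¬(x2 ∨ x0) ∨ ¬T) ∨ ¬F

Answer: NO — after 2 steps the term is (¬(x2 ∨ x0) ∨ ¬T) ∨ ¬F, not yet normal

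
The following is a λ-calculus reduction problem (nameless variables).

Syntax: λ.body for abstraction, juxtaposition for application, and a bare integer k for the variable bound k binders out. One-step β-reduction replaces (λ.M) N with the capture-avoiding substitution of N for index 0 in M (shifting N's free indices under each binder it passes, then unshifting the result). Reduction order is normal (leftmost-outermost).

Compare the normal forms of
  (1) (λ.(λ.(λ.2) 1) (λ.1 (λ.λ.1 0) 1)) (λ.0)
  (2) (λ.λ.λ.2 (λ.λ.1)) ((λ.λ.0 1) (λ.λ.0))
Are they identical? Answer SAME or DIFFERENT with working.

Term A:
  start: (λ.(λ.(λ.2) 1) (λ.1 (λ.λ.1 0) 1)) (λ.0)
  [1] (λ.(λ.λ.0) (λ.0)) (λ.(λ.0) (λ.λ.1 0) (λ.0))
  [2] (λ.λ.0) (λ.0)
  [3] λ.0

Term B:
  start: (λ.λ.λ.2 (λ.λ.1)) ((λ.λ.0 1) (λ.λ.0))
  [1] λ.λ.(λ.λ.0 1) (λ.λ.0) (λ.λ.1)
  [2] λ.λ.(λ.0 (λ.λ.0)) (λ.λ.1)
  [3] λ.λ.(λ.λ.1) (λ.λ.0)
  [4] λ.λ.λ.λ.λ.0

Answer: DIFFERENT — A ⇓ λ.0, B ⇓ λ.λ.λ.λ.λ.0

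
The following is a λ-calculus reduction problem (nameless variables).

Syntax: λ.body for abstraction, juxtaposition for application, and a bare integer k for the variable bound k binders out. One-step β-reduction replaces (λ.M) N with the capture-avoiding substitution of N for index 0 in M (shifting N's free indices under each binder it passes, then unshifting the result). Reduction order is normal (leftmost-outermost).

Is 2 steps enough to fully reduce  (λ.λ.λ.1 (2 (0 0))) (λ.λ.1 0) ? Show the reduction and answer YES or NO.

  start: (λ.λ.λ.1 (2 (0 0))) (λ.λ.1 0)
  [1] λ.λ.1 ((λ.λ.1 0) (0 0))
  [2] λ.λ.1 (λ.1 1 0)

Answer: YES — reaches normal form λ.λ.1 (λ.1 1 0) in 2 ≤ 2 steps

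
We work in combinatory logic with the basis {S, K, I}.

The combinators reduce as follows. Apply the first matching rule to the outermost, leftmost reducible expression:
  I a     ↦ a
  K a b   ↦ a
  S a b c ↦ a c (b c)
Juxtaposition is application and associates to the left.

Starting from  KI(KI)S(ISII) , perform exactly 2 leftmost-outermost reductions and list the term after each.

Answer: after 2 steps: S(ISII)

Reduction:
  start: KI(KI)S(ISII)
  →1  IS(ISII)
  →2  S(ISII)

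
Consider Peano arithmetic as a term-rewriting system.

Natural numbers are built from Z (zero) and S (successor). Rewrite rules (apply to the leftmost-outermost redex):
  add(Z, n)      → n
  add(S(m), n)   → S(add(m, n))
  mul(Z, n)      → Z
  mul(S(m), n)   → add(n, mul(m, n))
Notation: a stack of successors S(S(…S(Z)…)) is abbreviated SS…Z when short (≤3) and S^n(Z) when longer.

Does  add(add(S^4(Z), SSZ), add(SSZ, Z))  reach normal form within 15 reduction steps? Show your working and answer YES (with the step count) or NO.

Answer: YES — reaches normal form S^8(Z) in 15 ≤ 15 steps

Working:
  start: add(add(S^4(Z), SSZ), add(SSZ, Z))
  step 1: add(S(add(SSSZ, SSZ)), add(SSZ, Z))
  step 2: S(add(add(SSSZ, SSZ), add(SSZ, Z)))
  step 3: S(add(S(add(SSZ, SSZ)), add(SSZ, Z)))
  step 4: S(S(add(add(SSZ, SSZ), add(SSZ, Z))))
  step 5: S(S(add(S(add(SZ, SSZ)), add(SSZ, Z))))
  step 6: S(S(S(add(add(SZ, SSZ), add(SSZ, Z)))))
  step 7: S(S(S(add(S(add(Z, SSZ)), add(SSZ, Z)))))
  step 8: S(S(S(S(add(add(Z, SSZ), add(SSZ, Z))))))
  step 9: S(S(S(S(add(SSZ, add(SSZ, Z))))))
  step 10: S(S(S(S(S(add(SZ, add(SSZ, Z)))))))
  step 11: S(S(S(S(S(S(add(Z, add(SSZ, Z))))))))
  step 12: S(S(S(S(S(S(add(SSZ, Z)))))))
  step 13: S(S(S(S(S(S(S(add(SZ, Z))))))))
  step 14: S(S(S(S(S(S(S(S(add(Z, Z)))))))))
  step 15: S^8(Z)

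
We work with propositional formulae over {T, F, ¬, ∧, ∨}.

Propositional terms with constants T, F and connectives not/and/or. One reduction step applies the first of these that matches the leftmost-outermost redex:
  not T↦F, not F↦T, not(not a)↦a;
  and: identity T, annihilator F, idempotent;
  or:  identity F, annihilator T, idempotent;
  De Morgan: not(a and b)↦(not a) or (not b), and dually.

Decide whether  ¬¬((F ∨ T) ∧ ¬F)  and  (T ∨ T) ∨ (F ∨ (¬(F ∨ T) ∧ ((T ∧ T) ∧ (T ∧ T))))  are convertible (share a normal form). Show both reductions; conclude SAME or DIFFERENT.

Term A:
  start: ¬¬((F ∨ T) ∧ ¬F)
  step 1: (F ∨ T) ∧ ¬F
  step 2: T ∧ ¬F
  step 3: ¬F
  step 4: T

Term B:
  start: (T ∨ T) ∨ (F ∨ (¬(F ∨ T) ∧ ((T ∧ T) ∧ (T ∧ T))))
  step 1: T ∨ (F ∨ (¬(F ∨ T) ∧ ((T ∧ T) ∧ (T ∧ T))))
  step 2: T

Answer: SAME — A ⇓ T, B ⇓ T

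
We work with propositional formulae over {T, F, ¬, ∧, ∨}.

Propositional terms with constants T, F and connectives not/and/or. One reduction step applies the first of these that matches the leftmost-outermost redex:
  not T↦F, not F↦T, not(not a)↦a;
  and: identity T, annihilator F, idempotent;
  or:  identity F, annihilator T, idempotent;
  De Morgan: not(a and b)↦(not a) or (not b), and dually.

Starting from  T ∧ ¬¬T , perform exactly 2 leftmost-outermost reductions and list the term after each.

Answer: after 2 steps: T

Derivation:
  start: T ∧ ¬¬T
  →1  ¬¬T
  →2  T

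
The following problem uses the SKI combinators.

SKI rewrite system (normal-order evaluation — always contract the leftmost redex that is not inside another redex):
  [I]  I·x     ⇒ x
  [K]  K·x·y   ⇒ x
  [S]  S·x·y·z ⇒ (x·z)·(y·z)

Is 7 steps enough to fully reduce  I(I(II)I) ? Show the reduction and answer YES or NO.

Answer: YES — reaches normal form I in 4 ≤ 7 steps

Reduction:
  start: I(I(II)I)
  →1  I(II)I
  →2  III
  →3  II
  →4  I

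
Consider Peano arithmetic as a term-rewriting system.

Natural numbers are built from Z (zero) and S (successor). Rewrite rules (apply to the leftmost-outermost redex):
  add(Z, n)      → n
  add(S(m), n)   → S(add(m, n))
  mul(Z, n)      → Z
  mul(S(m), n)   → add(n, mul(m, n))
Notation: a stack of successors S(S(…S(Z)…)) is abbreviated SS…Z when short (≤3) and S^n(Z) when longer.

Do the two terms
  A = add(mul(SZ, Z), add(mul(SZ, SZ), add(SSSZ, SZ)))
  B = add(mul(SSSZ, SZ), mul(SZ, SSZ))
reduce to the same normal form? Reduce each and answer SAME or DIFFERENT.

Term A:
  start: add(mul(SZ, Z), add(mul(SZ, SZ), add(SSSZ, SZ)))
  →1  add(add(Z, mul(Z, Z)), add(mul(SZ, SZ), add(SSSZ, SZ)))
  →2  add(mul(Z, Z), add(mul(SZ, SZ), add(SSSZ, SZ)))
  →3  add(Z, add(mul(SZ, SZ), add(SSSZ, SZ)))
  →4  add(mul(SZ, SZ), add(SSSZ, SZ))
  →5  add(add(SZ, mul(Z, SZ)), add(SSSZ, SZ))
  →6  add(S(add(Z, mul(Z, SZ))), add(SSSZ, SZ))
  →7  S(add(add(Z, mul(Z, SZ)), add(SSSZ, SZ)))
  →8  S(add(mul(Z, SZ), add(SSSZ, SZ)))
  →9  S(add(Z, add(SSSZ, SZ)))
  →10  S(add(SSSZ, SZ))
  →11  S(S(add(SSZ, SZ)))
  →12  S(S(S(add(SZ, SZ))))
  →13  S(S(S(S(add(Z, SZ)))))
  →14  S^5(Z)

Term B:
  start: add(mul(SSSZ, SZ), mul(SZ, SSZ))
  →1  add(add(SZ, mul(SSZ, SZ)), mul(SZ, SSZ))
  →2  add(S(add(Z, mul(SSZ, SZ))), mul(SZ, SSZ))
  →3  S(add(add(Z, mul(SSZ, SZ)), mul(SZ, SSZ)))
  →4  S(add(mul(SSZ, SZ), mul(SZ, SSZ)))
  →5  S(add(add(SZ, mul(SZ, SZ)), mul(SZ, SSZ)))
  →6  S(add(S(add(Z, mul(SZ, SZ))), mul(SZ, SSZ)))
  →7  S(S(add(add(Z, mul(SZ, SZ)), mul(SZ, SSZ))))
  →8  S(S(add(mul(SZ, SZ), mul(SZ, SSZ))))
  →9  S(S(add(add(SZ, mul(Z, SZ)), mul(SZ, SSZ))))
  →10  S(S(add(S(add(Z, mul(Z, SZ))), mul(SZ, SSZ))))
  →11  S(S(S(add(add(Z, mul(Z, SZ)), mul(SZ, SSZ)))))
  →12  S(S(S(add(mul(Z, SZ), mul(SZ, SSZ)))))
  →13  S(S(S(add(Z, mul(SZ, SSZ)))))
  →14  S(S(S(mul(SZ, SSZ))))
  →15  S(S(S(add(SSZ, mul(Z, SSZ)))))
  →16  S(S(S(S(add(SZ, mul(Z, SSZ))))))
  →17  S(S(S(S(S(add(Z, mul(Z, SSZ)))))))
  →18  S(S(S(S(S(mul(Z, SSZ))))))
  →19  S^5(Z)

Answer: SAME — A ⇓ S^5(Z), B ⇓ S^5(Z)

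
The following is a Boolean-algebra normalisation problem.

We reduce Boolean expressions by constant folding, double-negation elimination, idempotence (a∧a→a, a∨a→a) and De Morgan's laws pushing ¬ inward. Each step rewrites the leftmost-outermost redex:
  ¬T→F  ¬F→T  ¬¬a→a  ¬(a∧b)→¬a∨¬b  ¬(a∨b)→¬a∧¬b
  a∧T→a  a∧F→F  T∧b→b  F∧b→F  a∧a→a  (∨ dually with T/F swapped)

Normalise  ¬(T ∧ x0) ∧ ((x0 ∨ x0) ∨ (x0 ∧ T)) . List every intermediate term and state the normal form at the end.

Answer: normal form = ¬x0 ∧ x0  (in 6 steps)

Derivation:
  start: ¬(T ∧ x0) ∧ ((x0 ∨ x0) ∨ (x0 ∧ T))
  [1] (¬T ∨ ¬x0) ∧ ((x0 ∨ x0) ∨ (x0 ∧ T))
  [2] (F ∨ ¬x0) ∧ ((x0 ∨ x0) ∨ (x0 ∧ T))
  [3] ¬x0 ∧ ((x0 ∨ x0) ∨ (x0 ∧ T))
  [4] ¬x0 ∧ (x0 ∨ (x0 ∧ T))
  [5] ¬x0 ∧ (x0 ∨ x0)
  [6] ¬x0 ∧ x0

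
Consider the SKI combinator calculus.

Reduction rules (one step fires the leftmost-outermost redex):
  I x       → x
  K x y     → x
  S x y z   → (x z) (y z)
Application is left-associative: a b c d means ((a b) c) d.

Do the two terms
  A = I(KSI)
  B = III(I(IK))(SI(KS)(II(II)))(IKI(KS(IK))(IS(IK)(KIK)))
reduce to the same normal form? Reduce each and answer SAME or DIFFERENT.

Term A:
  start: I(KSI)
  step 1: KSI
  step 2: S

Term B:
  start: III(I(IK))(SI(KS)(II(II)))(IKI(KS(IK))(IS(IK)(KIK)))
  step 1: II(I(IK))(SI(KS)(II(II)))(IKI(KS(IK))(IS(IK)(KIK)))
  step 2: I(I(IK))(SI(KS)(II(II)))(IKI(KS(IK))(IS(IK)(KIK)))
  step 3: I(IK)(SI(KS)(II(II)))(IKI(KS(IK))(IS(IK)(KIK)))
  step 4: IK(SI(KS)(II(II)))(IKI(KS(IK))(IS(IK)(KIK)))
  step 5: K(SI(KS)(II(II)))(IKI(KS(IK))(IS(IK)(KIK)))
  step 6: SI(KS)(II(II))
  step 7: I(II(II))(KS(II(II)))
  step 8: II(II)(KS(II(II)))
  step 9: I(II)(KS(II(II)))
  step 10: II(KS(II(II)))
  step 11: I(KS(II(II)))
  step 12: KS(II(II))
  step 13: S

Answer: SAME — A ⇓ S, B ⇓ S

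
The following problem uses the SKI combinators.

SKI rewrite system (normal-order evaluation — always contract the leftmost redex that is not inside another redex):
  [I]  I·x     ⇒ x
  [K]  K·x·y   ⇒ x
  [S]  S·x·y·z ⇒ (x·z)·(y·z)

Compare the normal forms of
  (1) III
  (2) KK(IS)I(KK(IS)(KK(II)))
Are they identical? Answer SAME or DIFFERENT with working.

Answer: SAME — A ⇓ I, B ⇓ I

Derivation:
Term A:
  start: III
  →1  II
  →2  I

Term B:
  start: KK(IS)I(KK(IS)(KK(II)))
  →1  KI(KK(IS)(KK(II)))
  →2  I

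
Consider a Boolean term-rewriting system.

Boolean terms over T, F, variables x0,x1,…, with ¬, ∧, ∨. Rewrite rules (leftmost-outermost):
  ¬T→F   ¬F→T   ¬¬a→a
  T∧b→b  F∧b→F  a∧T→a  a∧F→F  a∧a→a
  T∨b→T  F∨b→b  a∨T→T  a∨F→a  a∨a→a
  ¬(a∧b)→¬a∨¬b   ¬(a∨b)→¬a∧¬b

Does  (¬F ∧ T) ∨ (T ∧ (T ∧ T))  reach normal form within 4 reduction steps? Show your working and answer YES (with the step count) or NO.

Answer: YES — reaches normal form T in 3 ≤ 4 steps

Derivation:
  start: (¬F ∧ T) ∨ (T ∧ (T ∧ T))
  →1  ¬F ∨ (T ∧ (T ∧ T))
  →2  T ∨ (T ∧ (T ∧ T))
  →3  T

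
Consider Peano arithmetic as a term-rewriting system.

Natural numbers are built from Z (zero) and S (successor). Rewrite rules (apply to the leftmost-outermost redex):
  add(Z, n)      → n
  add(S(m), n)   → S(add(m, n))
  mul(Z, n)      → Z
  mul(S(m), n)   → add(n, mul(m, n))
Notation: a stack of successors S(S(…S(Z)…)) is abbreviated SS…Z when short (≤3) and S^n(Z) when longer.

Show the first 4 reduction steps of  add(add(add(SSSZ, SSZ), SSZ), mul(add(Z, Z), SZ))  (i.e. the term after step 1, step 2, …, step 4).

  start: add(add(add(SSSZ, SSZ), SSZ), mul(add(Z, Z), SZ))
  step 1: add(add(S(add(SSZ, SSZ)), SSZ), mul(add(Z, Z), SZ))
  step 2: add(S(add(add(SSZ, SSZ), SSZ)), mul(add(Z, Z), SZ))
  step 3: S(add(add(add(SSZ, SSZ), SSZ), mul(add(Z, Z), SZ)))
  step 4: S(add(add(S(add(SZ, SSZ)), SSZ), mul(add(Z, Z), SZ)))

Answer: after 4 steps: S(add(add(S(add(SZ, SSZ)), SSZ), mul(add(Z, Z), SZ)))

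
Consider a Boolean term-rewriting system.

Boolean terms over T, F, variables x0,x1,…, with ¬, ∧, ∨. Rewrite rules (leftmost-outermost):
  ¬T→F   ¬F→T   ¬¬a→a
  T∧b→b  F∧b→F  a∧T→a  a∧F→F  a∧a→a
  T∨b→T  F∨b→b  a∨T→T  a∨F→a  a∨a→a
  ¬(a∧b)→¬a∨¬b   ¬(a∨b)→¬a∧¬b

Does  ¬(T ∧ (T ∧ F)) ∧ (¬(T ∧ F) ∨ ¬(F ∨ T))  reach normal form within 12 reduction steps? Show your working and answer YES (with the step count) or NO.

Answer: NO — after 12 steps the term is T ∨ ¬(F ∨ T), not yet normal

Reduction:
  start: ¬(T ∧ (T ∧ F)) ∧ (¬(T ∧ F) ∨ ¬(F ∨ T))
  step 1: (¬T ∨ ¬(T ∧ F)) ∧ (¬(T ∧ F) ∨ ¬(F ∨ T))
  step 2: (F ∨ ¬(T ∧ F)) ∧ (¬(T ∧ F) ∨ ¬(F ∨ T))
  step 3: ¬(T ∧ F) ∧ (¬(T ∧ F) ∨ ¬(F ∨ T))
  step 4: (¬T ∨ ¬F) ∧ (¬(T ∧ F) ∨ ¬(F ∨ T))
  step 5: (F ∨ ¬F) ∧ (¬(T ∧ F) ∨ ¬(F ∨ T))
  step 6: ¬F ∧ (¬(T ∧ F) ∨ ¬(F ∨ T))
  step 7: T ∧ (¬(T ∧ F) ∨ ¬(F ∨ T))
  step 8: ¬(T ∧ F) ∨ ¬(F ∨ T)
  step 9: (¬T ∨ ¬F) ∨ ¬(F ∨ T)
  step 10: (F ∨ ¬F) ∨ ¬(F ∨ T)
  step 11: ¬F ∨ ¬(F ∨ T)
  step 12: T ∨ ¬(F ∨ T)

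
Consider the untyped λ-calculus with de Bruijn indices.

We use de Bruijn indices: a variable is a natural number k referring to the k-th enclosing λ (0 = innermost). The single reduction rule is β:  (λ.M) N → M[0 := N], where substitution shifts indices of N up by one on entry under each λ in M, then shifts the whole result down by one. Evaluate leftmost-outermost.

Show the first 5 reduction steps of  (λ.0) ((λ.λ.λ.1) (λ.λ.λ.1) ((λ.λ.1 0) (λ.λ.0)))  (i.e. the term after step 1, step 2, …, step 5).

  start: (λ.0) ((λ.λ.λ.1) (λ.λ.λ.1) ((λ.λ.1 0) (λ.λ.0)))
  step 1: (λ.λ.λ.1) (λ.λ.λ.1) ((λ.λ.1 0) (λ.λ.0))
  step 2: (λ.λ.1) ((λ.λ.1 0) (λ.λ.0))
  step 3: λ.(λ.λ.1 0) (λ.λ.0)
  step 4: λ.λ.(λ.λ.0) 0
  step 5: λ.λ.λ.0

Answer: after 5 steps: λ.λ.λ.0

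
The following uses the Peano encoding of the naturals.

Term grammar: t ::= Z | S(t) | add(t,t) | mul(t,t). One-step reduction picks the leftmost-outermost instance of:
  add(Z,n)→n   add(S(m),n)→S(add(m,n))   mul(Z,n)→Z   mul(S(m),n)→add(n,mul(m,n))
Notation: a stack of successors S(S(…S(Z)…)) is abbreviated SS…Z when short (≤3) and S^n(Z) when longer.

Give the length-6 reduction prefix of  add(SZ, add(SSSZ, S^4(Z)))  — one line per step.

Answer: after 6 steps: S^8(Z)

Working:
  start: add(SZ, add(SSSZ, S^4(Z)))
  [1] S(add(Z, add(SSSZ, S^4(Z))))
  [2] S(add(SSSZ, S^4(Z)))
  [3] S(S(add(SSZ, S^4(Z))))
  [4] S(S(S(add(SZ, S^4(Z)))))
  [5] S(S(S(S(add(Z, S^4(Z))))))
  [6] S^8(Z)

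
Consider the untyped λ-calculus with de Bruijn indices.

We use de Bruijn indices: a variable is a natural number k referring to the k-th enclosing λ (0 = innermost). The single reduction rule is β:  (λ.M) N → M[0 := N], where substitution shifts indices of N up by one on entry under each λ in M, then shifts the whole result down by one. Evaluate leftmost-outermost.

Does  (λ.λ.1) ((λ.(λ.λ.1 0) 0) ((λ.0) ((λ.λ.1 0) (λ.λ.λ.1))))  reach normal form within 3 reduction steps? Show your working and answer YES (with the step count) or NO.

  start: (λ.λ.1) ((λ.(λ.λ.1 0) 0) ((λ.0) ((λ.λ.1 0) (λ.λ.λ.1))))
  step 1: λ.(λ.(λ.λ.1 0) 0) ((λ.0) ((λ.λ.1 0) (λ.λ.λ.1)))
  step 2: λ.(λ.λ.1 0) ((λ.0) ((λ.λ.1 0) (λ.λ.λ.1)))
  step 3: λ.λ.(λ.0) ((λ.λ.1 0) (λ.λ.λ.1)) 0

Answer: NO — after 3 steps the term is λ.λ.(λ.0) ((λ.λ.1 0) (λ.λ.λ.1)) 0, not yet normal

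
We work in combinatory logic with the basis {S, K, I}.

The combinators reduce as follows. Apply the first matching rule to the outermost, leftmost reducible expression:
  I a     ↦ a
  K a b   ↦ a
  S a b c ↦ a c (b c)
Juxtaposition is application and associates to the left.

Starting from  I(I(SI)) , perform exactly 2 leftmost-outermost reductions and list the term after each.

  start: I(I(SI))
  →1  I(SI)
  →2  SI

Answer: after 2 steps: SI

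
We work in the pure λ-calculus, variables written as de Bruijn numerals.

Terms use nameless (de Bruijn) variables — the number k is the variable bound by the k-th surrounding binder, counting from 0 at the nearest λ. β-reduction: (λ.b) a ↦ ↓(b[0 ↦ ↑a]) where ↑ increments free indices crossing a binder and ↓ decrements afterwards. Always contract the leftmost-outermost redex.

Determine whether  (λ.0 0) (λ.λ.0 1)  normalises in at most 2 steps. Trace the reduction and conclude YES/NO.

Answer: YES — reaches normal form λ.0 (λ.λ.0 1) in 2 ≤ 2 steps

Reduction:
  start: (λ.0 0) (λ.λ.0 1)
  [1] (λ.λ.0 1) (λ.λ.0 1)
  [2] λ.0 (λ.λ.0 1)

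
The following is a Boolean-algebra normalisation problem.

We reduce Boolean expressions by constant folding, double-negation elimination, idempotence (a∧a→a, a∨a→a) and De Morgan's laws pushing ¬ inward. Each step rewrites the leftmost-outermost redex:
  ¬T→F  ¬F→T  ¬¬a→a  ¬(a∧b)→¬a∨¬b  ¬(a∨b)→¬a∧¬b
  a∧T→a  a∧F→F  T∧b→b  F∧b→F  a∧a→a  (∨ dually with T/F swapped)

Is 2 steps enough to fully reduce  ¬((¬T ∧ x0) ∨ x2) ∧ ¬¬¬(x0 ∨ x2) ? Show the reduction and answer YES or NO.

  start: ¬((¬T ∧ x0) ∨ x2) ∧ ¬¬¬(x0 ∨ x2)
  [1] (¬(¬T ∧ x0) ∧ ¬x2) ∧ ¬¬¬(x0 ∨ x2)
  [2] ((¬¬T ∨ ¬x0) ∧ ¬x2) ∧ ¬¬¬(x0 ∨ x2)

Answer: NO — after 2 steps the term is ((¬¬T ∨ ¬x0) ∧ ¬x2) ∧ ¬¬¬(x0 ∨ x2), not yet normal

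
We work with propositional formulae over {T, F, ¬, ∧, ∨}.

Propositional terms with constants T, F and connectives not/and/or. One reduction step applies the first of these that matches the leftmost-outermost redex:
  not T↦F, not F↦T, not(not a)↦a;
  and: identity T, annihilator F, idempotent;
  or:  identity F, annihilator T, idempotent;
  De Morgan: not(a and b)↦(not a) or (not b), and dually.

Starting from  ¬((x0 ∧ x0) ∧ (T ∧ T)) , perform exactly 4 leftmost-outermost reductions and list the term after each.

Answer: after 4 steps: ¬x0 ∨ (¬T ∨ ¬T)

Reduction:
  start: ¬((x0 ∧ x0) ∧ (T ∧ T))
  step 1: ¬(x0 ∧ x0) ∨ ¬(T ∧ T)
  step 2: (¬x0 ∨ ¬x0) ∨ ¬(T ∧ T)
  step 3: ¬x0 ∨ ¬(T ∧ T)
  step 4: ¬x0 ∨ (¬T ∨ ¬T)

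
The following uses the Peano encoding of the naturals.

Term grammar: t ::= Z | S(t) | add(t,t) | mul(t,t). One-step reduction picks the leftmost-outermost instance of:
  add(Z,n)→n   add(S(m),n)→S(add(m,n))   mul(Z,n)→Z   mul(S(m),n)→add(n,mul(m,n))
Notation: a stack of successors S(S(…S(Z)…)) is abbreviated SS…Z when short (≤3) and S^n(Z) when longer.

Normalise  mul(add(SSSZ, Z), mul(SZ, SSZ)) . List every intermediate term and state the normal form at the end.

  start: mul(add(SSSZ, Z), mul(SZ, SSZ))
  →1  mul(S(add(SSZ, Z)), mul(SZ, SSZ))
  →2  add(mul(SZ, SSZ), mul(add(SSZ, Z), mul(SZ, SSZ)))
  →3  add(add(SSZ, mul(Z, SSZ)), mul(add(SSZ, Z), mul(SZ, SSZ)))
  →4  add(S(add(SZ, mul(Z, SSZ))), mul(add(SSZ, Z), mul(SZ, SSZ)))
  →5  S(add(add(SZ, mul(Z, SSZ)), mul(add(SSZ, Z), mul(SZ, SSZ))))
  →6  S(add(S(add(Z, mul(Z, SSZ))), mul(add(SSZ, Z), mul(SZ, SSZ))))
  →7  S(S(add(add(Z, mul(Z, SSZ)), mul(add(SSZ, Z), mul(SZ, SSZ)))))
  →8  S(S(add(mul(Z, SSZ), mul(add(SSZ, Z), mul(SZ, SSZ)))))
  →9  S(S(add(Z, mul(add(SSZ, Z), mul(SZ, SSZ)))))
  →10  S(S(mul(add(SSZ, Z), mul(SZ, SSZ))))
  →11  S(S(mul(S(add(SZ, Z)), mul(SZ, SSZ))))
  →12  S(S(add(mul(SZ, SSZ), mul(add(SZ, Z), mul(SZ, SSZ)))))
  →13  S(S(add(add(SSZ, mul(Z, SSZ)), mul(add(SZ, Z), mul(SZ, SSZ)))))
  →14  S(S(add(S(add(SZ, mul(Z, SSZ))), mul(add(SZ, Z), mul(SZ, SSZ)))))
  →15  S(S(S(add(add(SZ, mul(Z, SSZ)), mul(add(SZ, Z), mul(SZ, SSZ))))))
  →16  S(S(S(add(S(add(Z, mul(Z, SSZ))), mul(add(SZ, Z), mul(SZ, SSZ))))))
  →17  S(S(S(S(add(add(Z, mul(Z, SSZ)), mul(add(SZ, Z), mul(SZ, SSZ)))))))
  →18  S(S(S(S(add(mul(Z, SSZ), mul(add(SZ, Z), mul(SZ, SSZ)))))))
  →19  S(S(S(S(add(Z, mul(add(SZ, Z), mul(SZ, SSZ)))))))
  →20  S(S(S(S(mul(add(SZ, Z), mul(SZ, SSZ))))))
  →21  S(S(S(S(mul(S(add(Z, Z)), mul(SZ, SSZ))))))
  →22  S(S(S(S(add(mul(SZ, SSZ), mul(add(Z, Z), mul(SZ, SSZ)))))))
  →23  S(S(S(S(add(add(SSZ, mul(Z, SSZ)), mul(add(Z, Z), mul(SZ, SSZ)))))))
  →24  S(S(S(S(add(S(add(SZ, mul(Z, SSZ))), mul(add(Z, Z), mul(SZ, SSZ)))))))
  →25  S(S(S(S(S(add(add(SZ, mul(Z, SSZ)), mul(add(Z, Z), mul(SZ, SSZ))))))))
  →26  S(S(S(S(S(add(S(add(Z, mul(Z, SSZ))), mul(add(Z, Z), mul(SZ, SSZ))))))))
  →27  S(S(S(S(S(S(add(add(Z, mul(Z, SSZ)), mul(add(Z, Z), mul(SZ, SSZ)))))))))
  →28  S(S(S(S(S(S(add(mul(Z, SSZ), mul(add(Z, Z), mul(SZ, SSZ)))))))))
  →29  S(S(S(S(S(S(add(Z, mul(add(Z, Z), mul(SZ, SSZ)))))))))
  →30  S(S(S(S(S(S(mul(add(Z, Z), mul(SZ, SSZ))))))))
  →31  S(S(S(S(S(S(mul(Z, mul(SZ, SSZ))))))))
  →32  S^6(Z)

Answer: normal form = S^6(Z)  (in 32 steps)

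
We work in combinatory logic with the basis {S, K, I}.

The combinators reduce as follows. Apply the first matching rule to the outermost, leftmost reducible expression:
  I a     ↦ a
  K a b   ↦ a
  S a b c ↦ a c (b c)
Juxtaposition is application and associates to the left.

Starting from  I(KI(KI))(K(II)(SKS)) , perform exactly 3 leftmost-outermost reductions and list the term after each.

  start: I(KI(KI))(K(II)(SKS))
  →1  KI(KI)(K(II)(SKS))
  →2  I(K(II)(SKS))
  →3  K(II)(SKS)

Answer: after 3 steps: K(II)(SKS)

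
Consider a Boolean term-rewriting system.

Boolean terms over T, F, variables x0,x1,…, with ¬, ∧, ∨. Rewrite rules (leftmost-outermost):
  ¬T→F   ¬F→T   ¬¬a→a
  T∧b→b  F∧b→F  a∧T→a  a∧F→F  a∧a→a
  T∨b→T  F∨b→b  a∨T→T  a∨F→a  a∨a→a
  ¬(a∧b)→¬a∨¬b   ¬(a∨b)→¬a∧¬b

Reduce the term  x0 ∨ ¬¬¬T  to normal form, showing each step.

  start: x0 ∨ ¬¬¬T
  →1  x0 ∨ ¬T
  →2  x0 ∨ F
  →3  x0

Answer: normal form = x0  (in 3 steps)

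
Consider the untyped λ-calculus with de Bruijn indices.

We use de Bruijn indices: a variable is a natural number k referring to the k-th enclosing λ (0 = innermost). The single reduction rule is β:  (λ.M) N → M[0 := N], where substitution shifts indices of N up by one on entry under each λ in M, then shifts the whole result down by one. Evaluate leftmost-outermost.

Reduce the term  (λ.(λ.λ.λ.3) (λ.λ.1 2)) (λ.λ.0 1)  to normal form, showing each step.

  start: (λ.(λ.λ.λ.3) (λ.λ.1 2)) (λ.λ.0 1)
  step 1: (λ.λ.λ.λ.λ.0 1) (λ.λ.1 (λ.λ.0 1))
  step 2: λ.λ.λ.λ.0 1

Answer: normal form = λ.λ.λ.λ.0 1  (in 2 steps)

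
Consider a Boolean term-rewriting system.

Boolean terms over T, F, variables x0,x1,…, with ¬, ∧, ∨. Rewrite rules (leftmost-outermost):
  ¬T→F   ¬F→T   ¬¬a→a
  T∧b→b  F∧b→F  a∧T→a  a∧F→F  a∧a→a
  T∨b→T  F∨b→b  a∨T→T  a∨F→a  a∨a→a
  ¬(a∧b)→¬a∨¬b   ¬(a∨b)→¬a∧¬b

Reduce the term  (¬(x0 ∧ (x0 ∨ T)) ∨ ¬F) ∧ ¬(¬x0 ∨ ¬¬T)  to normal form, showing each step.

  start: (¬(x0 ∧ (x0 ∨ T)) ∨ ¬F) ∧ ¬(¬x0 ∨ ¬¬T)
  [1] ((¬x0 ∨ ¬(x0 ∨ T)) ∨ ¬F) ∧ ¬(¬x0 ∨ ¬¬T)
  [2] ((¬x0 ∨ (¬x0 ∧ ¬T)) ∨ ¬F) ∧ ¬(¬x0 ∨ ¬¬T)
  [3] ((¬x0 ∨ (¬x0 ∧ F)) ∨ ¬F) ∧ ¬(¬x0 ∨ ¬¬T)
  [4] ((¬x0 ∨ F) ∨ ¬F) ∧ ¬(¬x0 ∨ ¬¬T)
  [5] (¬x0 ∨ ¬F) ∧ ¬(¬x0 ∨ ¬¬T)
  [6] (¬x0 ∨ T) ∧ ¬(¬x0 ∨ ¬¬T)
  [7] T ∧ ¬(¬x0 ∨ ¬¬T)
  [8] ¬(¬x0 ∨ ¬¬T)
  [9] ¬¬x0 ∧ ¬¬¬T
  [10] x0 ∧ ¬¬¬T
  [11] x0 ∧ ¬T
  [12] x0 ∧ F
  [13] F

Answer: normal form = F  (in 13 steps)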